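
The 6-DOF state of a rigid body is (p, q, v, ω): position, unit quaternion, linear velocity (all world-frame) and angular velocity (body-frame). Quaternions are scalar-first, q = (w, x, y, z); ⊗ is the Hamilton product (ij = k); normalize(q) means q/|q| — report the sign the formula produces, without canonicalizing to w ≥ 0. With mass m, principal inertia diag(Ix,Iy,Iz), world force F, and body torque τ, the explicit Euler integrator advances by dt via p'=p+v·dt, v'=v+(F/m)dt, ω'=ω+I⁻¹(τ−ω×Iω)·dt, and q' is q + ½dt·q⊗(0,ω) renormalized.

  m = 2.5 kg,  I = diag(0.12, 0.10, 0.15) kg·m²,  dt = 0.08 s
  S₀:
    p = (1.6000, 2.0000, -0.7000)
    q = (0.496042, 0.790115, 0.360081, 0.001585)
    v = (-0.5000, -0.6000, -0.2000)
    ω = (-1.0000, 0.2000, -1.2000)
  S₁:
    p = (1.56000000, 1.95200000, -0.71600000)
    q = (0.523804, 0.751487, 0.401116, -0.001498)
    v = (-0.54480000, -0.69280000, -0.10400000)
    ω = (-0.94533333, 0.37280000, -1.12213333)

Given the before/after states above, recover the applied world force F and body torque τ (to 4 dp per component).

rate change Δω = (0.05466667, 0.17280000, 0.07786667)
I·α + gyro = (0.0700, 0.1800, 0.1500)
velocity change Δv = (-0.04480000, -0.09280000, 0.09600000)
applied force F = (-1.4000, -2.9000, 3.0000)

F = (-1.4000, -2.9000, 3.0000)
τ = (0.0700, 0.1800, 0.1500)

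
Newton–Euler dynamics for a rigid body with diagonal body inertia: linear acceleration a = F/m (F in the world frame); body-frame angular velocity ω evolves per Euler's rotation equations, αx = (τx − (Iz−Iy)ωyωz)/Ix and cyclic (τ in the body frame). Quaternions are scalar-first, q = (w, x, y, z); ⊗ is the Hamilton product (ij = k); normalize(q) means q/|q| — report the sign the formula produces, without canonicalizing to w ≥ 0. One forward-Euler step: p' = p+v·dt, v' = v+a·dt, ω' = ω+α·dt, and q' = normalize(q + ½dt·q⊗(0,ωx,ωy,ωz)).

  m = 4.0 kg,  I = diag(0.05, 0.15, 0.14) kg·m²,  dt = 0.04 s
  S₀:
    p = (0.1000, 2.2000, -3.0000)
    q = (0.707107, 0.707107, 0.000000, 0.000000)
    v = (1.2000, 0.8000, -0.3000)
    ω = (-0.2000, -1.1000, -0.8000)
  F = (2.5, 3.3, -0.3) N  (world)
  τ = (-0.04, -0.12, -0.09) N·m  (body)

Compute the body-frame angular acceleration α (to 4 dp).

α = (-0.6240, -0.7040, -0.8000)

precession coupling ω×(Iω) = (-0.0088, -0.0144, 0.0220)
angular accel α = (-0.6240, -0.7040, -0.8000)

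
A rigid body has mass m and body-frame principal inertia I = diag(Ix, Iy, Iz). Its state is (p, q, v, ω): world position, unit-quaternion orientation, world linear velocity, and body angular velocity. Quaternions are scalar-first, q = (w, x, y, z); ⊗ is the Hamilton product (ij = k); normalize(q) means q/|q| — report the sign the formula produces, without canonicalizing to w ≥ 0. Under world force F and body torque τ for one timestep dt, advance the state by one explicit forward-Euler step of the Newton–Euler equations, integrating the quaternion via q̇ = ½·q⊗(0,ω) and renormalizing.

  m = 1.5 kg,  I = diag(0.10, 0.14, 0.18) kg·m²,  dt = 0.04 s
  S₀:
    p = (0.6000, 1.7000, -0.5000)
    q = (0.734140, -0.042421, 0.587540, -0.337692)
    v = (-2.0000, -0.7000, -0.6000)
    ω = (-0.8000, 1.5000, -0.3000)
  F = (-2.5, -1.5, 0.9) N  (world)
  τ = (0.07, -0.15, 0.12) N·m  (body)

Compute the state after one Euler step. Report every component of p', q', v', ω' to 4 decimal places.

p' = (0.5200, 1.6720, -0.5240)
q' = (0.7134, -0.0475, 0.6143, -0.3338)
v' = (-2.0667, -0.7400, -0.5760)
ω' = (-0.7648, 1.4626, -0.2627)

a = (-1.6667, -1.0000, 0.6000)
new position p' = (0.5200, 1.6720, -0.5240)
new velocity v' = (-2.0667, -0.7400, -0.5760)
ω×(Iω) gyroscopic = (-0.0180, -0.0192, -0.0480)
α = I⁻¹(τ − ω×Iω) = (0.8800, -0.9343, 0.9333)
ω' = ω + α·dt = (-0.7648, 1.4626, -0.2627)
2q̇ = q⊗(0,ω) = (-1.0165544, -0.2570360, 1.3586373, 0.1861585)
q' = normalize(q + ½dt·q⊗(0,ω)) = (0.7134, -0.0475, 0.6143, -0.3338)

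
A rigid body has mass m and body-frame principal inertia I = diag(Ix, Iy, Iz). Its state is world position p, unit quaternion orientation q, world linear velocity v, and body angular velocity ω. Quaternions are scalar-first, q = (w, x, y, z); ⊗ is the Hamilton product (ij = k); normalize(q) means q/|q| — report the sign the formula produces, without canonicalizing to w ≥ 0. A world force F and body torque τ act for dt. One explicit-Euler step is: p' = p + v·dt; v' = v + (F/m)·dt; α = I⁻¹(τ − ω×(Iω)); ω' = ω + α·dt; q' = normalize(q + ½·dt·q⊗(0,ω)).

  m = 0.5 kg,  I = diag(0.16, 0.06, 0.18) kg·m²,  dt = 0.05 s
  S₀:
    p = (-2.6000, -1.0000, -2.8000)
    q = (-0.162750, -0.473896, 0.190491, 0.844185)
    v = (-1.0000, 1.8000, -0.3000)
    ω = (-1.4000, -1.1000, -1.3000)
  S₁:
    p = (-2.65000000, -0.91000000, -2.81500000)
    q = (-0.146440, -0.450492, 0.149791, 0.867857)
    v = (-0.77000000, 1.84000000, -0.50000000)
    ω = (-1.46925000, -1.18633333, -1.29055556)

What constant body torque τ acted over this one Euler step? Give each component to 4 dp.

rate change Δω = (-0.06925000, -0.08633333, 0.00944444)
precession coupling = (0.1716, -0.0364, -0.1540)
τ = I·(Δω/dt) + ω₀×(Iω₀) = (-0.0500, -0.1400, -0.1200)

τ = (-0.0500, -0.1400, -0.1200)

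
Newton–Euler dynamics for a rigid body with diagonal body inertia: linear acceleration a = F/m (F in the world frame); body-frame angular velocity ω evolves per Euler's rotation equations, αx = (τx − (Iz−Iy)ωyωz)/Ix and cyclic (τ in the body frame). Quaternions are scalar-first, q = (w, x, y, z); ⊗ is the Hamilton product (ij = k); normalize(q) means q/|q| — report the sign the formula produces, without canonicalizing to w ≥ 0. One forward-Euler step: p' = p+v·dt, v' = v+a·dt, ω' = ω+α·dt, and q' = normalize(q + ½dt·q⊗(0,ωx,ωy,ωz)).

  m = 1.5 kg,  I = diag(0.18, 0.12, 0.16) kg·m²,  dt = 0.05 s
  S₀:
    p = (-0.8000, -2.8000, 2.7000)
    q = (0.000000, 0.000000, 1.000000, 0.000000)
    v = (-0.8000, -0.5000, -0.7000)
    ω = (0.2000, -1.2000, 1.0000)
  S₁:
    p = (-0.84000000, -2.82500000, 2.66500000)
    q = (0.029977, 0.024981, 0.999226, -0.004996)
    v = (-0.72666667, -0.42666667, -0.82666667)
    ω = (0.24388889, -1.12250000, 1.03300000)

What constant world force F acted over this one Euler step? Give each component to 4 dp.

v₁ − v₀ = (0.07333333, 0.07333333, -0.12666667)
m·(v₁−v₀)/dt = (2.2000, 2.2000, -3.8000)

F = (2.2000, 2.2000, -3.8000)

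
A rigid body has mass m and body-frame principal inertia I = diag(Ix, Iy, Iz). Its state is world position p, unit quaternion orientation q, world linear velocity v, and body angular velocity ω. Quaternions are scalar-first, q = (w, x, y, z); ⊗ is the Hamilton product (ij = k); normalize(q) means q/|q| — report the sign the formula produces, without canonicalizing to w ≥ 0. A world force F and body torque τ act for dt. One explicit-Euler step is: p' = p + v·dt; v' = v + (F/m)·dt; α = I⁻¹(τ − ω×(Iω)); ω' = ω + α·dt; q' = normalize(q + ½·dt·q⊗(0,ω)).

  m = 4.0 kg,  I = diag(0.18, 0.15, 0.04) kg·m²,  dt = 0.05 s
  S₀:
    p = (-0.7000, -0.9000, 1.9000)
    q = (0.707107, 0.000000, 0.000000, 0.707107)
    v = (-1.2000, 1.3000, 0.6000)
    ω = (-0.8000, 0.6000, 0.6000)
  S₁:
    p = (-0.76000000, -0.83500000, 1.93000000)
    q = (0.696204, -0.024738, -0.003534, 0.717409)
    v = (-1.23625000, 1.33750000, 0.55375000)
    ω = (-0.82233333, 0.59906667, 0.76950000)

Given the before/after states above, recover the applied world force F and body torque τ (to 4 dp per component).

rate change Δω = (-0.02233333, -0.00093333, 0.16950000)
applied torque τ = (-0.1200, -0.0700, 0.1500)
velocity change Δv = (-0.03625000, 0.03750000, -0.04625000)
F = m·Δv/dt = (-2.9000, 3.0000, -3.7000)

F = (-2.9000, 3.0000, -3.7000)
τ = (-0.1200, -0.0700, 0.1500)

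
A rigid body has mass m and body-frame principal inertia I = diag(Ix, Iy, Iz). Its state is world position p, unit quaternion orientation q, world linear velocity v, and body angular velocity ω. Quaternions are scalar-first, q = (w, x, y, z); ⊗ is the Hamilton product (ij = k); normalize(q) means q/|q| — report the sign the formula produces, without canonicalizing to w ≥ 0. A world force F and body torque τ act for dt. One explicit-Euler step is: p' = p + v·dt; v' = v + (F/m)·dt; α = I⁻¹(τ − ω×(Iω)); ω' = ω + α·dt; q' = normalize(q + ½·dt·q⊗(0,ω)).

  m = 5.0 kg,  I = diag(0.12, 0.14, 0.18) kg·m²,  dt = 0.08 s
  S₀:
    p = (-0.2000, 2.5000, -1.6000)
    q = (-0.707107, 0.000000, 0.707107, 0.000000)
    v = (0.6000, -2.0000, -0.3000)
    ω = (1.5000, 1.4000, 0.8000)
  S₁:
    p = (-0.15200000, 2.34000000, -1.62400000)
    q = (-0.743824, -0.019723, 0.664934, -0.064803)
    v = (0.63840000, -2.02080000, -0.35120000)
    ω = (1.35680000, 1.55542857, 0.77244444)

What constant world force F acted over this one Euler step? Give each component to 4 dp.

velocity change Δv = (0.03840000, -0.02080000, -0.05120000)
applied force F = (2.4000, -1.3000, -3.2000)

F = (2.4000, -1.3000, -3.2000)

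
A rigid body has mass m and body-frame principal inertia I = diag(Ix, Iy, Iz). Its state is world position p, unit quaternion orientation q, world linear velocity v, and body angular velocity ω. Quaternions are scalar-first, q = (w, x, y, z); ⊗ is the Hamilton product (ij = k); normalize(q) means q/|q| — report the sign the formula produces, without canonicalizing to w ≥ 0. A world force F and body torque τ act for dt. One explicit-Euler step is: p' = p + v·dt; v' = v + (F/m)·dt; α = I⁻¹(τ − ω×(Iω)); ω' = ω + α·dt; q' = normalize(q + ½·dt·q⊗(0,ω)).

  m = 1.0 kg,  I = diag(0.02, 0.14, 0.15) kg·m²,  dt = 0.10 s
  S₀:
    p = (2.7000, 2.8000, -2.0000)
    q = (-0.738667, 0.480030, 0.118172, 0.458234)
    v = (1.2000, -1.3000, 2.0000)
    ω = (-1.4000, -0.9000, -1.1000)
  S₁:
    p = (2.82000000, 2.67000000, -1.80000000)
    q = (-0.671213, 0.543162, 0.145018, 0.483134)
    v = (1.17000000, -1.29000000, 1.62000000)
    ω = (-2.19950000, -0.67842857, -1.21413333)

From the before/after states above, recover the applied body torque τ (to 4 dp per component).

τ = (-0.1500, 0.1100, -0.0200)

Δω = ω₁−ω₀ = (-0.79950000, 0.22157143, -0.11413333)
applied torque τ = (-0.1500, 0.1100, -0.0200)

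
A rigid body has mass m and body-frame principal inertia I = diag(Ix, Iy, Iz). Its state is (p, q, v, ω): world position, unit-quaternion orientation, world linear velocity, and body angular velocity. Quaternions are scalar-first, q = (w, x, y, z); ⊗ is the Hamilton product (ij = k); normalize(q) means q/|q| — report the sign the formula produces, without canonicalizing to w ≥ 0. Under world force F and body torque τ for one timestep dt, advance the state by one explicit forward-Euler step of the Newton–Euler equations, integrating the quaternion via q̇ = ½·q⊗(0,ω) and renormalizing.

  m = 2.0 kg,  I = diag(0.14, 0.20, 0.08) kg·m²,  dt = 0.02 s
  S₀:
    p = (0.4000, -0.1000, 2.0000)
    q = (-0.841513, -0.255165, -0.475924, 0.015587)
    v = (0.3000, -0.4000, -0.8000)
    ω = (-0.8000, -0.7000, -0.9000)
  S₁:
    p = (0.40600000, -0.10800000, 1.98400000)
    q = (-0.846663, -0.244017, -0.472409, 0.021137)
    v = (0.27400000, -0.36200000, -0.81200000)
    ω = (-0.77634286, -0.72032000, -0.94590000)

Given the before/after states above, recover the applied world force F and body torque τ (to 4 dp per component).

ω₁ − ω₀ = (0.02365714, -0.02032000, -0.04590000)
gyro term ω₀×Iω₀ = (-0.0756, 0.0432, 0.0336)
applied torque τ = (0.0900, -0.1600, -0.1500)
v₁ − v₀ = (-0.02600000, 0.03800000, -0.01200000)
applied force F = (-2.6000, 3.8000, -1.2000)

F = (-2.6000, 3.8000, -1.2000)
τ = (0.0900, -0.1600, -0.1500)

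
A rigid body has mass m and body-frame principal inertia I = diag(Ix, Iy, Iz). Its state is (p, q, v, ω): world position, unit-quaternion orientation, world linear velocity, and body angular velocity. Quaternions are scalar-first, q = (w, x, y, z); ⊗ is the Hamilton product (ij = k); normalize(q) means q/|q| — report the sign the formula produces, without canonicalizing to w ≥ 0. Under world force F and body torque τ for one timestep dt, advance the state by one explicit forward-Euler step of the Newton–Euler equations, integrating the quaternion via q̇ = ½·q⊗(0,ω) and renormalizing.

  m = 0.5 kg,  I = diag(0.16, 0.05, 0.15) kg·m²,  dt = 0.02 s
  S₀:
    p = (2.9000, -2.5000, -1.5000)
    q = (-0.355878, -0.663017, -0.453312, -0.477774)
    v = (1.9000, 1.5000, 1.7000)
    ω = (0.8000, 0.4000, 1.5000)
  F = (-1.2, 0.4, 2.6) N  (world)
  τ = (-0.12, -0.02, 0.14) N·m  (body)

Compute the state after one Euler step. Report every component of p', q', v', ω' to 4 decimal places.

p' = (2.9380, -2.4700, -1.4660)
q' = (-0.3415, -0.6707, -0.4485, -0.4821)
v' = (1.8520, 1.5160, 1.8040)
ω' = (0.7775, 0.3872, 1.5234)

gyro term ω×Iω = (0.0600, 0.0120, -0.0352)
α = I⁻¹(τ − ω×Iω) = (-1.1250, -0.6400, 1.1680)
ω' = ω + α·dt = (0.7775, 0.3872, 1.5234)
2q̇ = q⊗(0,ω) = (1.4283994, -0.7735608, 0.4699551, -0.4363742)
q' = normalize(q + ½dt·q⊗(0,ω)) = (-0.3415, -0.6707, -0.4485, -0.4821)
p' = p + v·dt = (2.9380, -2.4700, -1.4660)
new velocity v' = (1.8520, 1.5160, 1.8040)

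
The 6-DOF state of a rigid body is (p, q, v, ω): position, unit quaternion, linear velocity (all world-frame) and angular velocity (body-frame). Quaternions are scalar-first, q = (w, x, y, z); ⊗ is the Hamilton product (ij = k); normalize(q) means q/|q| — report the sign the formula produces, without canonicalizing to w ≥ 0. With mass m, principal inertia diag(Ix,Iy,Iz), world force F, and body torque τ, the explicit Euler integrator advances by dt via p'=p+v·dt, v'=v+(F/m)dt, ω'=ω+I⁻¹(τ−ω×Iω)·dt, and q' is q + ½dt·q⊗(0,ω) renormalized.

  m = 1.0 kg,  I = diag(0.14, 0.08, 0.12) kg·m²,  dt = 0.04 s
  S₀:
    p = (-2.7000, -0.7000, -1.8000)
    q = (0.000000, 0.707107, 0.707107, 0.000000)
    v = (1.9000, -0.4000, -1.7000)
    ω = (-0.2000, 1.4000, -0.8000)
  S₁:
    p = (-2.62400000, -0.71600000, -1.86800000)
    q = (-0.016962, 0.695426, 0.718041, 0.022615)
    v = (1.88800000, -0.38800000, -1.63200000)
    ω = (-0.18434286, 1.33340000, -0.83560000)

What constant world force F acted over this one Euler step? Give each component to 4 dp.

velocity change Δv = (-0.01200000, 0.01200000, 0.06800000)
m·(v₁−v₀)/dt = (-0.3000, 0.3000, 1.7000)

F = (-0.3000, 0.3000, 1.7000)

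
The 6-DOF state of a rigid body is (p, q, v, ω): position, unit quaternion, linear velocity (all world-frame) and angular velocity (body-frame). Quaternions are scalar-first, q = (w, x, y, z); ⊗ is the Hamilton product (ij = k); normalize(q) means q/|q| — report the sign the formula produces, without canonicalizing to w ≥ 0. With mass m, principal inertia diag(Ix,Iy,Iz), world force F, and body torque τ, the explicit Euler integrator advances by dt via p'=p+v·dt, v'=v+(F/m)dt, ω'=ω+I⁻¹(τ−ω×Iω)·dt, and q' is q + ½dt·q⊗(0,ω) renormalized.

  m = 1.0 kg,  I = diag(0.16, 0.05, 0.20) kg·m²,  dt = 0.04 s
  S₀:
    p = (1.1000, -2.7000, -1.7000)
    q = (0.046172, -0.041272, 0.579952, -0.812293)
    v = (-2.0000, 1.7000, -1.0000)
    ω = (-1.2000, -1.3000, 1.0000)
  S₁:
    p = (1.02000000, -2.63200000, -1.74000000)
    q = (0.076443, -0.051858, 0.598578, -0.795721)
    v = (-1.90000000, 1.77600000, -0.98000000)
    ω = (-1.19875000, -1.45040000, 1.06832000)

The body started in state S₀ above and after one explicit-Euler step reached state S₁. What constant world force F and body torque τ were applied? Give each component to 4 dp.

F = (2.5000, 1.9000, 0.5000)
τ = (-0.1900, -0.1400, 0.1700)

rate change Δω = (0.00125000, -0.15040000, 0.06832000)
ω₀×(Iω₀) = (-0.1950, 0.0480, -0.1716)
applied torque τ = (-0.1900, -0.1400, 0.1700)
v₁ − v₀ = (0.10000000, 0.07600000, 0.02000000)
applied force F = (2.5000, 1.9000, 0.5000)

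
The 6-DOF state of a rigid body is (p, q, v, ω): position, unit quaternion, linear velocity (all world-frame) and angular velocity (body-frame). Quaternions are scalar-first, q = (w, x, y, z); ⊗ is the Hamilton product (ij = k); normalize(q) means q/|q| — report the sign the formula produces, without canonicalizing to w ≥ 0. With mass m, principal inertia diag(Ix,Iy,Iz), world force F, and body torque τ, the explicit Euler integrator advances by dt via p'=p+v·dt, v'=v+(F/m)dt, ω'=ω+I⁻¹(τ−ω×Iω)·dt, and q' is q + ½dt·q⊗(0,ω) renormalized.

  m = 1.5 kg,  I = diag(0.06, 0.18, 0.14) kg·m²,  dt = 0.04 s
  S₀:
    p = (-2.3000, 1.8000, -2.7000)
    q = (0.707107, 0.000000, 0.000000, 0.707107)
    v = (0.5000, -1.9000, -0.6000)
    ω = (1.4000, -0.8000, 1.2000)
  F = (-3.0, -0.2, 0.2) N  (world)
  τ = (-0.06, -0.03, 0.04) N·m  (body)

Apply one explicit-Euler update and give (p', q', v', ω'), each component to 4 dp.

gyro term ω×Iω = (0.0384, -0.1344, -0.1344)
α = I⁻¹(τ − ω×Iω) = (-1.6400, 0.5800, 1.2457)
ω' = ω + α·dt = (1.3344, -0.7768, 1.2498)
2q̇ = q⊗(0,ω) = (-0.8485284, 1.5556354, 0.4242642, 0.8485284)
q + ½dt·q⊗(0,ω), renormalized = (0.6896, 0.0311, 0.0085, 0.7235)
linear accel F/m = (-2.0000, -0.1333, 0.1333)
p' = p + v·dt = (-2.2800, 1.7240, -2.7240)
v' = v + a·dt = (0.4200, -1.9053, -0.5947)

p' = (-2.2800, 1.7240, -2.7240)
q' = (0.6896, 0.0311, 0.0085, 0.7235)
v' = (0.4200, -1.9053, -0.5947)
ω' = (1.3344, -0.7768, 1.2498)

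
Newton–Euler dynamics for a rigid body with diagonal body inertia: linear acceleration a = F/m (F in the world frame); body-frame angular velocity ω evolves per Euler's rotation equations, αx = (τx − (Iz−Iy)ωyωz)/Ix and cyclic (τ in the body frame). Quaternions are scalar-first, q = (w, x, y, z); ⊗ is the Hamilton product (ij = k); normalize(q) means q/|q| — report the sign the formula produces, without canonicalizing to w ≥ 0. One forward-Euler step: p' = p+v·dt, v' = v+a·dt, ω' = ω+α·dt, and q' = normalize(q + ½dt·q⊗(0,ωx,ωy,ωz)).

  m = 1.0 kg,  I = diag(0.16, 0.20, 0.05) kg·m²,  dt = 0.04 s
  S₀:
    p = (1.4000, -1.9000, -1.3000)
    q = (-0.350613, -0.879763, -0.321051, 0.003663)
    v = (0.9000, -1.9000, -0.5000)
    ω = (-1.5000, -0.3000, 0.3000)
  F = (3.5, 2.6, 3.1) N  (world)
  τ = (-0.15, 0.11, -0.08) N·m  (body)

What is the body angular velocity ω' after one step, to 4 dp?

ω' = (-1.5409, -0.2681, 0.2216)

(τ − ω×Iω)/I = (-1.0219, 0.7975, -1.9600)
ω' = ω + α·dt = (-1.5409, -0.2681, 0.2216)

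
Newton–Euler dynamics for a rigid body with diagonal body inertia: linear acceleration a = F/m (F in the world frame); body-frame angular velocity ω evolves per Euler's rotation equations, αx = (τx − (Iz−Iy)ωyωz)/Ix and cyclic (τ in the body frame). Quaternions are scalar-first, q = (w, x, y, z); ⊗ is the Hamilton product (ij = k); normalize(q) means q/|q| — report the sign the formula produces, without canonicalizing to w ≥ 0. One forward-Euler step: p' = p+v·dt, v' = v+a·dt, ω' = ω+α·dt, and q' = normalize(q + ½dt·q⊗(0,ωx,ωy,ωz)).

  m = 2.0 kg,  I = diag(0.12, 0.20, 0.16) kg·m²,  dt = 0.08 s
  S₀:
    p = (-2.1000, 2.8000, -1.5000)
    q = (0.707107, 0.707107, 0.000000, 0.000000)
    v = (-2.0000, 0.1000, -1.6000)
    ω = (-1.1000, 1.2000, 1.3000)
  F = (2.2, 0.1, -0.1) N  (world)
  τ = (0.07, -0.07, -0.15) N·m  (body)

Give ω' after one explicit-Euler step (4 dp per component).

angular accel α = (1.1033, -0.6360, -0.2775)
ω + α·dt = (-1.0117, 1.1491, 1.2778)

ω' = (-1.0117, 1.1491, 1.2778)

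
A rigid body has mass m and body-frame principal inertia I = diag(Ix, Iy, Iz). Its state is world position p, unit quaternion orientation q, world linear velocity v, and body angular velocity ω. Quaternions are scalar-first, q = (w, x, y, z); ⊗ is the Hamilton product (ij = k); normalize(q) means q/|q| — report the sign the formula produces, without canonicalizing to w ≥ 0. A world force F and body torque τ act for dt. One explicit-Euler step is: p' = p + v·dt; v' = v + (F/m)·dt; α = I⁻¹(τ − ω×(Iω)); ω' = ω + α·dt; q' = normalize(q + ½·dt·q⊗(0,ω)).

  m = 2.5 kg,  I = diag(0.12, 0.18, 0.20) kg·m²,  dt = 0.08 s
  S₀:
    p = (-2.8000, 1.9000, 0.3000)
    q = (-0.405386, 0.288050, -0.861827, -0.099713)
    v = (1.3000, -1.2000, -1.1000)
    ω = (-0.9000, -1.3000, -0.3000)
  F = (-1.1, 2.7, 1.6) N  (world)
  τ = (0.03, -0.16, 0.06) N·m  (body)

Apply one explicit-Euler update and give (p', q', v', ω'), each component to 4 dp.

p + v·dt = (-2.6960, 1.8040, 0.2120)
new velocity v' = (1.2648, -1.1136, -1.0488)
(τ − ω×Iω)/I = (0.1850, -0.7689, -0.0510)
ω' = ω + α·dt = (-0.8852, -1.3615, -0.3041)
2q̇ = q⊗(0,ω) = (-0.8910440, 0.4937686, 0.7031585, -1.0284935)
updated quaternion q' = (-0.4401, 0.3072, -0.8320, -0.1406)

p' = (-2.6960, 1.8040, 0.2120)
q' = (-0.4401, 0.3072, -0.8320, -0.1406)
v' = (1.2648, -1.1136, -1.0488)
ω' = (-0.8852, -1.3615, -0.3041)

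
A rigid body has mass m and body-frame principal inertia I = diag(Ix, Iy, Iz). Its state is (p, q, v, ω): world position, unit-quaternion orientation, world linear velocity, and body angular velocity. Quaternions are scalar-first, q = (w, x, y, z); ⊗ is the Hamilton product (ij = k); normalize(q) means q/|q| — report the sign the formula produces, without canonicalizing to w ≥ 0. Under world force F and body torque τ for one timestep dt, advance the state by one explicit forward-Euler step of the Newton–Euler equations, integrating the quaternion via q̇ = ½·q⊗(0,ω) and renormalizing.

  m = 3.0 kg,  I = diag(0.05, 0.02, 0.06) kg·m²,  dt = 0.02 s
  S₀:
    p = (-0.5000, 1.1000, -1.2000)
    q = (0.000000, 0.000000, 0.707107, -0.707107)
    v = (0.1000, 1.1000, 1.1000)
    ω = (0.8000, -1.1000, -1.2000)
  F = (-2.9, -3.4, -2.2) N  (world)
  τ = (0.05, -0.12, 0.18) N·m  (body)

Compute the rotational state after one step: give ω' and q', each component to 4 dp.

ω' = (0.7989, -1.2296, -1.1488)
q' = (-0.0007, -0.0163, 0.7013, -0.7126)

(τ − ω×Iω)/I = (-0.0560, -6.4800, 2.5600)
ω + α·dt = (0.7989, -1.2296, -1.1488)
Hamilton product q⊗(0,ω) = (-0.0707107, -1.6263461, -0.5656856, -0.5656856)
q + ½dt·q⊗(0,ω), renormalized = (-0.0007, -0.0163, 0.7013, -0.7126)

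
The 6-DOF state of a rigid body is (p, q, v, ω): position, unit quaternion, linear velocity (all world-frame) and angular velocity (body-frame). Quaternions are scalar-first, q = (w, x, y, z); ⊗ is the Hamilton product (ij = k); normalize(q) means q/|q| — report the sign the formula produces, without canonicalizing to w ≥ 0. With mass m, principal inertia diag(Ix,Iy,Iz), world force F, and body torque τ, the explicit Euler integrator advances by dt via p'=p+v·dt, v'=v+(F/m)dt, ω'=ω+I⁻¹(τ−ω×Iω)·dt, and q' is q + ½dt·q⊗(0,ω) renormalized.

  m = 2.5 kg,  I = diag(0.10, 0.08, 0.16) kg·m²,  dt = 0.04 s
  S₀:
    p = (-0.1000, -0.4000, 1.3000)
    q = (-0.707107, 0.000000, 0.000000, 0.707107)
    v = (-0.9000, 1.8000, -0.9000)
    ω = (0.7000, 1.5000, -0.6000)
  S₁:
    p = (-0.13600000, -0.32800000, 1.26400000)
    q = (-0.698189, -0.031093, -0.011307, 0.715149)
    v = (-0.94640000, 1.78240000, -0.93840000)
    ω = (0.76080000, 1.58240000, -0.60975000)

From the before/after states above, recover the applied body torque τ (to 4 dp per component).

rate change Δω = (0.06080000, 0.08240000, -0.00975000)
τ = I·(Δω/dt) + ω₀×(Iω₀) = (0.0800, 0.1900, -0.0600)

τ = (0.0800, 0.1900, -0.0600)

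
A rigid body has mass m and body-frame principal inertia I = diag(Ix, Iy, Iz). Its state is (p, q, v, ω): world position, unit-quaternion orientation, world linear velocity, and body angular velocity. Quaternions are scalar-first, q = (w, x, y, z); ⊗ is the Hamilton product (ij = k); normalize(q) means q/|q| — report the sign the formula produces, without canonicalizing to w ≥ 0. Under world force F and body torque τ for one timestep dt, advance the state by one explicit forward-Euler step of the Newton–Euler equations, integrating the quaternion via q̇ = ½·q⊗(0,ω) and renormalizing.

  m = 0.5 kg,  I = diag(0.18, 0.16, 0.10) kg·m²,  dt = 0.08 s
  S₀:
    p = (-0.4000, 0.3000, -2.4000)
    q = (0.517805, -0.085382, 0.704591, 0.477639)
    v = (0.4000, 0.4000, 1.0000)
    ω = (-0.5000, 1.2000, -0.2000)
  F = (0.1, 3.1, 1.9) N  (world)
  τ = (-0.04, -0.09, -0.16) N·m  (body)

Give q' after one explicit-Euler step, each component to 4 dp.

q⊗(0,ω) = (-0.7926724, -0.9729875, 0.3654701, 0.1462761)
q' = normalize(q + ½dt·q⊗(0,ω)) = (0.4854, -0.1241, 0.7182, 0.4828)

q' = (0.4854, -0.1241, 0.7182, 0.4828)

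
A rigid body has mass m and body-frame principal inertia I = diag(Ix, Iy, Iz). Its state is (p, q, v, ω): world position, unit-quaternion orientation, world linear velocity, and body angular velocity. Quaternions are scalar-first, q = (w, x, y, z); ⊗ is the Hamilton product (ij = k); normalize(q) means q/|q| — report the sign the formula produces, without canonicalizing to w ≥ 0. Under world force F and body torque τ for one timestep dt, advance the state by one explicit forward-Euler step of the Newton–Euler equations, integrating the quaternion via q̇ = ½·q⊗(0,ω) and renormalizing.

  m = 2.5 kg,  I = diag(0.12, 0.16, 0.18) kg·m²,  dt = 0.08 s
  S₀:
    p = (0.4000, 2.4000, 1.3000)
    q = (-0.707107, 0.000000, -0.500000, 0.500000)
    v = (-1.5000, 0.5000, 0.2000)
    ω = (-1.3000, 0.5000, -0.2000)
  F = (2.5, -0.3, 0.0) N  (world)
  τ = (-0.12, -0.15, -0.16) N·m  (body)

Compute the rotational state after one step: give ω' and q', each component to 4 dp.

ω×(Iω) gyroscopic = (-0.0020, -0.0156, -0.0260)
angular accel α = (-0.9833, -0.8400, -0.7444)
new body rate ω' = (-1.3787, 0.4328, -0.2596)
Hamilton product q⊗(0,ω) = (0.3500000, 0.7692391, -1.0035535, -0.5085786)
q + ½dt·q⊗(0,ω), renormalized = (-0.6920, 0.0307, -0.5393, 0.4789)

ω' = (-1.3787, 0.4328, -0.2596)
q' = (-0.6920, 0.0307, -0.5393, 0.4789)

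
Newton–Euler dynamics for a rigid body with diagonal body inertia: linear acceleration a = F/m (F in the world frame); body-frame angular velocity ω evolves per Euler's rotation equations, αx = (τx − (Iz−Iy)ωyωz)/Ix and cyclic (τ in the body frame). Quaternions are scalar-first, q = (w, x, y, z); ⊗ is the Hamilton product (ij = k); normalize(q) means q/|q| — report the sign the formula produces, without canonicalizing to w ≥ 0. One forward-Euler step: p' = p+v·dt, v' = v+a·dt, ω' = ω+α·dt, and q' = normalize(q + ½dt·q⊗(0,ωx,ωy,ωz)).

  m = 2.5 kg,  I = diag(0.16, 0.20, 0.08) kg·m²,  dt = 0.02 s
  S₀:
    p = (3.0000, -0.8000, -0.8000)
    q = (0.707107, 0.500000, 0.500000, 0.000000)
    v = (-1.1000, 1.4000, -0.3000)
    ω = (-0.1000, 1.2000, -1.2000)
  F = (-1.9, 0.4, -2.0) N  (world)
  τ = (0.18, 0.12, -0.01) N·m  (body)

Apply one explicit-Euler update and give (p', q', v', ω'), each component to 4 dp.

a = F/m = (-0.7600, 0.1600, -0.8000)
p + v·dt = (2.9780, -0.7720, -0.8060)
v + (F/m)dt = (-1.1152, 1.4032, -0.3160)
precession coupling ω×(Iω) = (0.1728, 0.0096, -0.0048)
α = I⁻¹(τ − ω×Iω) = (0.0450, 0.5520, -0.0650)
ω + α·dt = (-0.0991, 1.2110, -1.2013)
Hamilton product q⊗(0,ω) = (-0.5500000, -0.6707107, 1.4485284, -0.1985284)
updated quaternion q' = (0.7015, 0.4932, 0.5144, -0.0020)

p' = (2.9780, -0.7720, -0.8060)
q' = (0.7015, 0.4932, 0.5144, -0.0020)
v' = (-1.1152, 1.4032, -0.3160)
ω' = (-0.0991, 1.2110, -1.2013)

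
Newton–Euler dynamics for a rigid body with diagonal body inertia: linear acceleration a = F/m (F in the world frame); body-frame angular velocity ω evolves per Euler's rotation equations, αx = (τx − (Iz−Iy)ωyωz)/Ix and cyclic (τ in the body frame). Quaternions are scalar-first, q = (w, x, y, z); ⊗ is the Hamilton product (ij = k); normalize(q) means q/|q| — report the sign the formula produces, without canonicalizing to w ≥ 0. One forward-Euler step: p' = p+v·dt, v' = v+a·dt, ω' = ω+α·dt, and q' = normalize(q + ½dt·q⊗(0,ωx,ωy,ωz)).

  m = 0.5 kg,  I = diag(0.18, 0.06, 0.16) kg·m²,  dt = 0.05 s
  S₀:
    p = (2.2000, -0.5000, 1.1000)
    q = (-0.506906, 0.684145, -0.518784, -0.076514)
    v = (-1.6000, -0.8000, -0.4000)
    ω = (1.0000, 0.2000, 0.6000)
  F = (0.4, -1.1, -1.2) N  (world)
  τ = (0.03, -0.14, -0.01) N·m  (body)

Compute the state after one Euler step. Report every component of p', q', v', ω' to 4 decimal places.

p' = (2.1200, -0.5400, 1.0800)
q' = (-0.5200, 0.6638, -0.5333, -0.0677)
v' = (-1.5600, -0.9100, -0.5200)
ω' = (1.0050, 0.0733, 0.6044)

(τ − ω×Iω)/I = (0.1000, -2.5333, 0.0875)
new body rate ω' = (1.0050, 0.0733, 0.6044)
Hamilton product q⊗(0,ω) = (-0.5344798, -0.8028736, -0.5883822, 0.3514694)
updated quaternion q' = (-0.5200, 0.6638, -0.5333, -0.0677)
a = (0.8000, -2.2000, -2.4000)
p' = p + v·dt = (2.1200, -0.5400, 1.0800)
v' = v + a·dt = (-1.5600, -0.9100, -0.5200)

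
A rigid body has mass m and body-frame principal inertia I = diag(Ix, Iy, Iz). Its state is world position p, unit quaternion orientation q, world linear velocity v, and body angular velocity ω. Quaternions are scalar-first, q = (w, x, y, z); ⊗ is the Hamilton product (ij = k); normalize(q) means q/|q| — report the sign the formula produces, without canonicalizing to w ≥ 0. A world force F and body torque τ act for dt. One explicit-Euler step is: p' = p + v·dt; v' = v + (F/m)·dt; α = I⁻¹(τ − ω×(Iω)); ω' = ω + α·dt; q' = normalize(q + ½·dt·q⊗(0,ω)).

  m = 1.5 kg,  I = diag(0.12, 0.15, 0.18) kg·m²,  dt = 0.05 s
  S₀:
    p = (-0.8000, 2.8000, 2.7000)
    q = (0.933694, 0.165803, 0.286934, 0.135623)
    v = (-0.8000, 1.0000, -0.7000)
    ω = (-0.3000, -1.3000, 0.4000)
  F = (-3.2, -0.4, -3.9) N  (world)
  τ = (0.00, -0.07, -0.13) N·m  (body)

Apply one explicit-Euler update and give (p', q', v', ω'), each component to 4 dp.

α = I⁻¹(τ − ω×Iω) = (0.1300, -0.5147, -0.7872)
ω + α·dt = (-0.2935, -1.3257, 0.3606)
2q̇ = q⊗(0,ω) = (0.3685059, 0.0109753, -1.3208103, 0.2440139)
updated quaternion q' = (0.9423, 0.1660, 0.2538, 0.1416)
p' = p + v·dt = (-0.8400, 2.8500, 2.6650)
v + (F/m)dt = (-0.9067, 0.9867, -0.8300)

p' = (-0.8400, 2.8500, 2.6650)
q' = (0.9423, 0.1660, 0.2538, 0.1416)
v' = (-0.9067, 0.9867, -0.8300)
ω' = (-0.2935, -1.3257, 0.3606)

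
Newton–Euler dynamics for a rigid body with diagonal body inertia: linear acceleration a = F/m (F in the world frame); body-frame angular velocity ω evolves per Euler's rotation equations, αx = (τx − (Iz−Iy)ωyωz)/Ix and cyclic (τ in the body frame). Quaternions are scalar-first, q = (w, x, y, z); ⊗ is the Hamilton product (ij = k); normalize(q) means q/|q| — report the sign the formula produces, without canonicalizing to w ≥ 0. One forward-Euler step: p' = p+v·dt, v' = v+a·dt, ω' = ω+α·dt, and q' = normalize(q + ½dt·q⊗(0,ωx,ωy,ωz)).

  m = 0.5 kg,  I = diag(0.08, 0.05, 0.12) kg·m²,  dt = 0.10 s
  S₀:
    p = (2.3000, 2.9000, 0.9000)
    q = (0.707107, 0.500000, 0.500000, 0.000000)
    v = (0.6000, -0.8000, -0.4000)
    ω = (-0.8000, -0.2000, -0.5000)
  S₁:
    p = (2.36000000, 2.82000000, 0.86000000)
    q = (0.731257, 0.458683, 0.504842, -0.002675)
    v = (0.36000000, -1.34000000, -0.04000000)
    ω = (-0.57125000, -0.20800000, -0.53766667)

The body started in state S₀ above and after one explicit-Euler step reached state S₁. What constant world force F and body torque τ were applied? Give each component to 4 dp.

v₁ − v₀ = (-0.24000000, -0.54000000, 0.36000000)
applied force F = (-1.2000, -2.7000, 1.8000)
ω₁ − ω₀ = (0.22875000, -0.00800000, -0.03766667)
ω₀×(Iω₀) = (0.0070, -0.0160, -0.0048)
applied torque τ = (0.1900, -0.0200, -0.0500)

F = (-1.2000, -2.7000, 1.8000)
τ = (0.1900, -0.0200, -0.0500)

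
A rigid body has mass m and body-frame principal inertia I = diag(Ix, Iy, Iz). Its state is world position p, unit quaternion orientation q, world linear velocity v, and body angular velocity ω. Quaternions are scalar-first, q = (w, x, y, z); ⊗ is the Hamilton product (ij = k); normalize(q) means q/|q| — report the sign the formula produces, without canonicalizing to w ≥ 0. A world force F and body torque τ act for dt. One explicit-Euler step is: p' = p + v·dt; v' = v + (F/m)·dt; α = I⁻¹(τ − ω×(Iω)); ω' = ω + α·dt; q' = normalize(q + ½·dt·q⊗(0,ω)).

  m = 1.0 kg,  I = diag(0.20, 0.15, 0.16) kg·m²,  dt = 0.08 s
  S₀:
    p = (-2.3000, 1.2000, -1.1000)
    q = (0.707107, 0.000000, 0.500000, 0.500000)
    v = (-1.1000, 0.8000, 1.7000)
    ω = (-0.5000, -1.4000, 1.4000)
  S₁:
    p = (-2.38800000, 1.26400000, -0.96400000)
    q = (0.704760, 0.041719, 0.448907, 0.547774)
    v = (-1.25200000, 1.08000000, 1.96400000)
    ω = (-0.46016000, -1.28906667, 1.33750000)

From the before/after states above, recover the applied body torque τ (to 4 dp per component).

τ = (0.0800, 0.1800, -0.1600)

Δω = ω₁−ω₀ = (0.03984000, 0.11093333, -0.06250000)
applied torque τ = (0.0800, 0.1800, -0.1600)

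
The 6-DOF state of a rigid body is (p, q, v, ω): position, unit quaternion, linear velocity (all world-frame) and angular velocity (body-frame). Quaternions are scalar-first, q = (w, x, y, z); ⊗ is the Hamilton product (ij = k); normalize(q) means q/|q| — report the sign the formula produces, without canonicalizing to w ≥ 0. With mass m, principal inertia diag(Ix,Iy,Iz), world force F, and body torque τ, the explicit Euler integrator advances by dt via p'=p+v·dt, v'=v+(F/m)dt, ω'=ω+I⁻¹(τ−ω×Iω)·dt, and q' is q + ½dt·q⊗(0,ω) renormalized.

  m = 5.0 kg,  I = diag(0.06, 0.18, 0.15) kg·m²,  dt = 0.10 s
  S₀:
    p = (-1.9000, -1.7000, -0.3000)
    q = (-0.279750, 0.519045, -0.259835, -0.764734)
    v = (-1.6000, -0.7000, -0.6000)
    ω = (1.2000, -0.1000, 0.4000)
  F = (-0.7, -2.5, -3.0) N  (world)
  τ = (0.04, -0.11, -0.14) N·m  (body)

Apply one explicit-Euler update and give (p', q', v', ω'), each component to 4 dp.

a = F/m = (-0.1400, -0.5000, -0.6000)
p' = p + v·dt = (-2.0600, -1.7700, -0.3600)
v + (F/m)dt = (-1.6140, -0.7500, -0.6600)
ω×(Iω) gyroscopic = (0.0012, -0.0432, -0.0144)
α = I⁻¹(τ − ω×Iω) = (0.6467, -0.3711, -0.8373)
new body rate ω' = (1.2647, -0.1371, 0.3163)
2q̇ = q⊗(0,ω) = (-0.3429439, -0.5161074, -1.0973238, 0.1479975)
q + ½dt·q⊗(0,ω), renormalized = (-0.2963, 0.4922, -0.3141, -0.7558)

p' = (-2.0600, -1.7700, -0.3600)
q' = (-0.2963, 0.4922, -0.3141, -0.7558)
v' = (-1.6140, -0.7500, -0.6600)
ω' = (1.2647, -0.1371, 0.3163)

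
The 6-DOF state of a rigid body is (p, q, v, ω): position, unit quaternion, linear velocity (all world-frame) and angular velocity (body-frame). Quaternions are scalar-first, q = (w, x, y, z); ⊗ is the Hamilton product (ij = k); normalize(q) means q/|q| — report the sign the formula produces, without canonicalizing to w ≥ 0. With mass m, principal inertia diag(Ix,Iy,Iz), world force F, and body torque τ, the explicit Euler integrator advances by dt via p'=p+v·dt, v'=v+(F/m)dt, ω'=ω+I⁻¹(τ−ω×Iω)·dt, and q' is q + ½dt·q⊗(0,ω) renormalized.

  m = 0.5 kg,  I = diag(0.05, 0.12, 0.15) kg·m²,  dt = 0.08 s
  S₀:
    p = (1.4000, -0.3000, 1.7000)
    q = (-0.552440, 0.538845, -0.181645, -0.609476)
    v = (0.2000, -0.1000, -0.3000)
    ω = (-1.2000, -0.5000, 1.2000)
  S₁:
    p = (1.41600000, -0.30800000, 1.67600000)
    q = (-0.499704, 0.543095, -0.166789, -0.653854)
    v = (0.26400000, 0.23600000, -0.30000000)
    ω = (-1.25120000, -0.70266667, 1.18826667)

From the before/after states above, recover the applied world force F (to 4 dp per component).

Δv = v₁−v₀ = (0.06400000, 0.33600000, 0.00000000)
F = m·Δv/dt = (0.4000, 2.1000, 0.0000)

F = (0.4000, 2.1000, 0.0000)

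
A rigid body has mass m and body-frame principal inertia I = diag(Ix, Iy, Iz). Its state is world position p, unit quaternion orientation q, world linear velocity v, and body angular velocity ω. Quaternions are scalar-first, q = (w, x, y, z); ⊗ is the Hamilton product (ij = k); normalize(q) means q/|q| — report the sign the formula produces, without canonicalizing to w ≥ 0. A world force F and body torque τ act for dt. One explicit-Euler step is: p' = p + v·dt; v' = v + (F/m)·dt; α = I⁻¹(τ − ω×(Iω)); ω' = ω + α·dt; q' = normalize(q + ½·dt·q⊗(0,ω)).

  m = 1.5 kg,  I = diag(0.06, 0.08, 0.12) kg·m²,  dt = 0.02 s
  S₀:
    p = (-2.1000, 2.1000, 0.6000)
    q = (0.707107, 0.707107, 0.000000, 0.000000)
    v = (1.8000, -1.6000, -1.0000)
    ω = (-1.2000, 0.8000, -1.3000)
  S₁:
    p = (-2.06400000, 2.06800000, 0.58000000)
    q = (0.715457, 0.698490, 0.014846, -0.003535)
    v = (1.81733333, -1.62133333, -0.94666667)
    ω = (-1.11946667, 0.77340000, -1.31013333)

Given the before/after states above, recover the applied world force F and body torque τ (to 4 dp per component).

F = (1.3000, -1.6000, 4.0000)
τ = (0.2000, -0.2000, -0.0800)

ω₁ − ω₀ = (0.08053333, -0.02660000, -0.01013333)
τ = I·(Δω/dt) + ω₀×(Iω₀) = (0.2000, -0.2000, -0.0800)
Δv = v₁−v₀ = (0.01733333, -0.02133333, 0.05333333)
F = m·Δv/dt = (1.3000, -1.6000, 4.0000)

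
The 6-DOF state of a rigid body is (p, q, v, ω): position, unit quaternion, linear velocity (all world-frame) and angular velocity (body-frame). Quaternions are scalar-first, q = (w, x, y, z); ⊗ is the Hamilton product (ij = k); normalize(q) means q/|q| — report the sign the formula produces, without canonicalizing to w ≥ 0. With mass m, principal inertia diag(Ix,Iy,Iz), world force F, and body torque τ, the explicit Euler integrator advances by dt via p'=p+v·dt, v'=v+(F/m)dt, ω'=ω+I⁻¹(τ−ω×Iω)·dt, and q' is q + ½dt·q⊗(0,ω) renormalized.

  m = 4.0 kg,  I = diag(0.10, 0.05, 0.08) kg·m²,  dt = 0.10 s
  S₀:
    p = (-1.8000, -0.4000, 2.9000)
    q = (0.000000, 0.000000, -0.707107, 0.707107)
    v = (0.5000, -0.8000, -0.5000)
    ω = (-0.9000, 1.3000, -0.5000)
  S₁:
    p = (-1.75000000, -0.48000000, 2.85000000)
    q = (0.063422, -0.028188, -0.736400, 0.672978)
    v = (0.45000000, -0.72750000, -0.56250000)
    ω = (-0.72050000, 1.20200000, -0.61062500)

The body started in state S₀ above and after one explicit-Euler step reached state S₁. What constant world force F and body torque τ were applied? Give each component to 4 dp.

v₁ − v₀ = (-0.05000000, 0.07250000, -0.06250000)
applied force F = (-2.0000, 2.9000, -2.5000)
rate change Δω = (0.17950000, -0.09800000, -0.11062500)
precession coupling = (-0.0195, 0.0090, 0.0585)
applied torque τ = (0.1600, -0.0400, -0.0300)

F = (-2.0000, 2.9000, -2.5000)
τ = (0.1600, -0.0400, -0.0300)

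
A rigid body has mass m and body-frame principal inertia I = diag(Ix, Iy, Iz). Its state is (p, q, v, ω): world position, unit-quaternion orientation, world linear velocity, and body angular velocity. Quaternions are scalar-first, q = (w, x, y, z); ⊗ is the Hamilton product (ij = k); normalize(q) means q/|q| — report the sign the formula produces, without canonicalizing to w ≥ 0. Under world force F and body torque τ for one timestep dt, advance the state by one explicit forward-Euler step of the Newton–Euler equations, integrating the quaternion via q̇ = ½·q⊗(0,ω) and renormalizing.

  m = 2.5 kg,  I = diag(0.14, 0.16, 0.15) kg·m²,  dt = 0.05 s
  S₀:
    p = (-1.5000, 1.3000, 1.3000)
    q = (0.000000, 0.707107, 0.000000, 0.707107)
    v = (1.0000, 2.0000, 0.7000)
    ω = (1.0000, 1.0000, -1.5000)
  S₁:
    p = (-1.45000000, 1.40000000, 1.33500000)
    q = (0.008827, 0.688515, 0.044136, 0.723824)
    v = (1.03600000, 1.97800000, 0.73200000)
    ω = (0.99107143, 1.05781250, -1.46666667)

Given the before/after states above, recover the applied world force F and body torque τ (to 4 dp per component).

Δω = ω₁−ω₀ = (-0.00892857, 0.05781250, 0.03333333)
τ = I·(Δω/dt) + ω₀×(Iω₀) = (-0.0100, 0.2000, 0.1200)
v₁ − v₀ = (0.03600000, -0.02200000, 0.03200000)
applied force F = (1.8000, -1.1000, 1.6000)

F = (1.8000, -1.1000, 1.6000)
τ = (-0.0100, 0.2000, 0.1200)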